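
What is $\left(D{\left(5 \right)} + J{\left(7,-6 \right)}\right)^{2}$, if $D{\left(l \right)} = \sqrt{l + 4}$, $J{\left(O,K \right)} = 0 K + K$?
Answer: $9$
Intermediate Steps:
$J{\left(O,K \right)} = K$ ($J{\left(O,K \right)} = 0 + K = K$)
$D{\left(l \right)} = \sqrt{4 + l}$
$\left(D{\left(5 \right)} + J{\left(7,-6 \right)}\right)^{2} = \left(\sqrt{4 + 5} - 6\right)^{2} = \left(\sqrt{9} - 6\right)^{2} = \left(3 - 6\right)^{2} = \left(-3\right)^{2} = 9$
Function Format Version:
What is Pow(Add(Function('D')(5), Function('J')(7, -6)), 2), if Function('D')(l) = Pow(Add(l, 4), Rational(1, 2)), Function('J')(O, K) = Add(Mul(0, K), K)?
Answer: 9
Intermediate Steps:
Function('J')(O, K) = K (Function('J')(O, K) = Add(0, K) = K)
Function('D')(l) = Pow(Add(4, l), Rational(1, 2))
Pow(Add(Function('D')(5), Function('J')(7, -6)), 2) = Pow(Add(Pow(Add(4, 5), Rational(1, 2)), -6), 2) = Pow(Add(Pow(9, Rational(1, 2)), -6), 2) = Pow(Add(3, -6), 2) = Pow(-3, 2) = 9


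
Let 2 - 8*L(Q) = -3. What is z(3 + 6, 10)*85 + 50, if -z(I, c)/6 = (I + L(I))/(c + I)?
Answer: -15835/76 ≈ -208.36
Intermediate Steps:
L(Q) = 5/8 (L(Q) = ¼ - ⅛*(-3) = ¼ + 3/8 = 5/8)
z(I, c) = -6*(5/8 + I)/(I + c) (z(I, c) = -6*(I + 5/8)/(c + I) = -6*(5/8 + I)/(I + c))
z(3 + 6, 10)*85 + 50 = ((-15/4 - 6*(3 + 6))/((3 + 6) + 10))*85 + 50 = ((-15/4 - 6*9)/(9 + 10))*85 + 50 = ((-15/4 - 54)/19)*85 + 50 = ((1/19)*(-231/4))*85 + 50 = -231/76*85 + 50 = -19635/76 + 50 = -15835/76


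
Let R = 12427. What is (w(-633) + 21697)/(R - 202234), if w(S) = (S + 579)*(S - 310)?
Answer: -72619/189807 ≈ -0.38259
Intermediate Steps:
w(S) = (-310 + S)*(579 + S) (w(S) = (579 + S)*(-310 + S) = (-310 + S)*(579 + S))
(w(-633) + 21697)/(R - 202234) = ((-179490 + (-633)² + 269*(-633)) + 21697)/(12427 - 202234) = ((-179490 + 400689 - 170277) + 21697)/(-189807) = (50922 + 21697)*(-1/189807) = 72619*(-1/189807) = -72619/189807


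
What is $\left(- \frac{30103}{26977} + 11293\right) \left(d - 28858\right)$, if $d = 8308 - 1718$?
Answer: $- \frac{6783303946344}{26977} \approx -2.5145 \cdot 10^{8}$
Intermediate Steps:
$d = 6590$ ($d = 8308 - 1718 = 6590$)
$\left(- \frac{30103}{26977} + 11293\right) \left(d - 28858\right) = \left(- \frac{30103}{26977} + 11293\right) \left(6590 - 28858\right) = \left(\left(-30103\right) \frac{1}{26977} + 11293\right) \left(-22268\right) = \left(- \frac{30103}{26977} + 11293\right) \left(-22268\right) = \frac{304621158}{26977} \left(-22268\right) = - \frac{6783303946344}{26977}$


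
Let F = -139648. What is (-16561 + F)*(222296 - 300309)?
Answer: 12186332717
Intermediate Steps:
(-16561 + F)*(222296 - 300309) = (-16561 - 139648)*(222296 - 300309) = -156209*(-78013) = 12186332717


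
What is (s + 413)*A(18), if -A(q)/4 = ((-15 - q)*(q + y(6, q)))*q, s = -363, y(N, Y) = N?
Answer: 2851200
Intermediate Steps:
A(q) = -4*q*(-15 - q)*(6 + q) (A(q) = -4*(-15 - q)*(q + 6)*q = -4*(-15 - q)*(6 + q)*q = -4*q*(-15 - q)*(6 + q))
(s + 413)*A(18) = (-363 + 413)*(4*18*(90 + 18**2 + 21*18)) = 50*(4*18*(90 + 324 + 378)) = 50*(4*18*792) = 50*57024 = 2851200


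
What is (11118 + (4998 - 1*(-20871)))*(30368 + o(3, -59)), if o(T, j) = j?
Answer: 1121038983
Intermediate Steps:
(11118 + (4998 - 1*(-20871)))*(30368 + o(3, -59)) = (11118 + (4998 - 1*(-20871)))*(30368 - 59) = (11118 + (4998 + 20871))*30309 = (11118 + 25869)*30309 = 36987*30309 = 1121038983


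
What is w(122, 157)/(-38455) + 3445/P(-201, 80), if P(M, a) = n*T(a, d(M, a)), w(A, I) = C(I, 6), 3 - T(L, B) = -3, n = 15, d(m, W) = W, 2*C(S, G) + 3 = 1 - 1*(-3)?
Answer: 13247743/346095 ≈ 38.278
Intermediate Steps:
C(S, G) = 1/2 (C(S, G) = -3/2 + (1 - 1*(-3))/2 = -3/2 + (1 + 3)/2 = -3/2 + (1/2)*4 = -3/2 + 2 = 1/2)
T(L, B) = 6 (T(L, B) = 3 - 1*(-3) = 3 + 3 = 6)
w(A, I) = 1/2
P(M, a) = 90 (P(M, a) = 15*6 = 90)
w(122, 157)/(-38455) + 3445/P(-201, 80) = (1/2)/(-38455) + 3445/90 = (1/2)*(-1/38455) + 3445*(1/90) = -1/76910 + 689/18 = 13247743/346095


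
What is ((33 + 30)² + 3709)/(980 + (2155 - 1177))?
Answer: 349/89 ≈ 3.9213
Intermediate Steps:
((33 + 30)² + 3709)/(980 + (2155 - 1177)) = (63² + 3709)/(980 + 978) = (3969 + 3709)/1958 = 7678*(1/1958) = 349/89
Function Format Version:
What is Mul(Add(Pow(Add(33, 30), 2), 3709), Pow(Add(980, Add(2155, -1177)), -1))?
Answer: Rational(349, 89) ≈ 3.9213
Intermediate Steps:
Mul(Add(Pow(Add(33, 30), 2), 3709), Pow(Add(980, Add(2155, -1177)), -1)) = Mul(Add(Pow(63, 2), 3709), Pow(Add(980, 978), -1)) = Mul(Add(3969, 3709), Pow(1958, -1)) = Mul(7678, Rational(1, 1958)) = Rational(349, 89)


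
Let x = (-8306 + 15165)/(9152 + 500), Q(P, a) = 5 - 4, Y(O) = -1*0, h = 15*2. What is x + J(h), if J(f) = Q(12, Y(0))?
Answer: 869/508 ≈ 1.7106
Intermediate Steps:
h = 30
Y(O) = 0
Q(P, a) = 1
J(f) = 1
x = 361/508 (x = 6859/9652 = 6859*(1/9652) = 361/508 ≈ 0.71063)
x + J(h) = 361/508 + 1 = 869/508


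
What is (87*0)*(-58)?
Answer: 0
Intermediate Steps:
(87*0)*(-58) = 0*(-58) = 0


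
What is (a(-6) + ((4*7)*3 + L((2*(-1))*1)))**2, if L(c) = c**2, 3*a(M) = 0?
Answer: 7744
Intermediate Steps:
a(M) = 0 (a(M) = (1/3)*0 = 0)
(a(-6) + ((4*7)*3 + L((2*(-1))*1)))**2 = (0 + ((4*7)*3 + ((2*(-1))*1)**2))**2 = (0 + (28*3 + (-2*1)**2))**2 = (0 + (84 + (-2)**2))**2 = (0 + (84 + 4))**2 = (0 + 88)**2 = 88**2 = 7744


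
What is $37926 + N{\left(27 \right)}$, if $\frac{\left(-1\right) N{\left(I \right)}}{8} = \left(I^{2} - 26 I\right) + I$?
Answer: $37494$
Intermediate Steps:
$N{\left(I \right)} = - 8 I^{2} + 200 I$ ($N{\left(I \right)} = - 8 \left(\left(I^{2} - 26 I\right) + I\right) = - 8 \left(I^{2} - 25 I\right) = - 8 I^{2} + 200 I$)
$37926 + N{\left(27 \right)} = 37926 + 8 \cdot 27 \left(25 - 27\right) = 37926 + 8 \cdot 27 \left(-2\right) = 37926 - 432 = 37494$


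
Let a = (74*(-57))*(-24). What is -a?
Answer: -101232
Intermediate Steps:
a = 101232 (a = -4218*(-24) = 101232)
-a = -1*101232 = -101232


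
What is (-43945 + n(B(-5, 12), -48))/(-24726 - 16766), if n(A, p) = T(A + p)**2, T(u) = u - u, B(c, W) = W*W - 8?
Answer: 3995/3772 ≈ 1.0591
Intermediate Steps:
B(c, W) = -8 + W**2 (B(c, W) = W**2 - 8 = -8 + W**2)
T(u) = 0
n(A, p) = 0 (n(A, p) = 0**2 = 0)
(-43945 + n(B(-5, 12), -48))/(-24726 - 16766) = (-43945 + 0)/(-24726 - 16766) = -43945/(-41492) = -43945*(-1/41492) = 3995/3772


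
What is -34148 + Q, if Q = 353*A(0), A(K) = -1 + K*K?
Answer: -34501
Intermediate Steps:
A(K) = -1 + K²
Q = -353 (Q = 353*(-1 + 0²) = 353*(-1 + 0) = 353*(-1) = -353)
-34148 + Q = -34148 - 353 = -34501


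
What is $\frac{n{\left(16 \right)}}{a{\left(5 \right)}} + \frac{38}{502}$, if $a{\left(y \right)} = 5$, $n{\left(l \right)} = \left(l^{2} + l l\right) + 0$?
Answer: $\frac{128607}{1255} \approx 102.48$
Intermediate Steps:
$n{\left(l \right)} = 2 l^{2}$ ($n{\left(l \right)} = \left(l^{2} + l^{2}\right) + 0 = 2 l^{2} + 0 = 2 l^{2}$)
$\frac{n{\left(16 \right)}}{a{\left(5 \right)}} + \frac{38}{502} = \frac{2 \cdot 16^{2}}{5} + \frac{38}{502} = 2 \cdot 256 \cdot \frac{1}{5} + 38 \cdot \frac{1}{502} = 512 \cdot \frac{1}{5} + \frac{19}{251} = \frac{512}{5} + \frac{19}{251} = \frac{128607}{1255}$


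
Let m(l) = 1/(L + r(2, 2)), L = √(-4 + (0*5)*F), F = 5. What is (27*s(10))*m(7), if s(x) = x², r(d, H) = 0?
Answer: -1350*I ≈ -1350.0*I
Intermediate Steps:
L = 2*I (L = √(-4 + (0*5)*5) = √(-4 + 0*5) = √(-4 + 0) = √(-4) = 2*I ≈ 2.0*I)
m(l) = -I/2 (m(l) = 1/(2*I + 0) = 1/(2*I) = -I/2)
(27*s(10))*m(7) = (27*10²)*(-I/2) = (27*100)*(-I/2) = 2700*(-I/2) = -1350*I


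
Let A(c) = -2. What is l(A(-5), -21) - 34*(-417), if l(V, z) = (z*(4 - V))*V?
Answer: 14430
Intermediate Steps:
l(V, z) = V*z*(4 - V)
l(A(-5), -21) - 34*(-417) = -2*(-21)*(4 - 1*(-2)) - 34*(-417) = -2*(-21)*(4 + 2) + 14178 = -2*(-21)*6 + 14178 = 252 + 14178 = 14430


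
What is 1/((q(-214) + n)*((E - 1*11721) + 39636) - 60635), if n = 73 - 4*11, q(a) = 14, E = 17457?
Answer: 1/1890361 ≈ 5.2900e-7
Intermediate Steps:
n = 29 (n = 73 - 44 = 29)
1/((q(-214) + n)*((E - 1*11721) + 39636) - 60635) = 1/((14 + 29)*((17457 - 1*11721) + 39636) - 60635) = 1/(43*((17457 - 11721) + 39636) - 60635) = 1/(43*(5736 + 39636) - 60635) = 1/(43*45372 - 60635) = 1/(1950996 - 60635) = 1/1890361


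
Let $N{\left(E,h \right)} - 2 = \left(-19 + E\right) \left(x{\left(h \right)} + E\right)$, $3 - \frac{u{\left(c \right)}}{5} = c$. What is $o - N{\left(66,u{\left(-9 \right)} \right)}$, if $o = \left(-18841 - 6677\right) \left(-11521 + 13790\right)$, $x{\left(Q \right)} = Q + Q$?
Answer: $-57909086$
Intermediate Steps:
$u{\left(c \right)} = 15 - 5 c$
$x{\left(Q \right)} = 2 Q$
$N{\left(E,h \right)} = 2 + \left(-19 + E\right) \left(E + 2 h\right)$ ($N{\left(E,h \right)} = 2 + \left(-19 + E\right) \left(2 h + E\right) = 2 + \left(-19 + E\right) \left(E + 2 h\right)$)
$o = -57900342$ ($o = \left(-25518\right) 2269 = -57900342$)
$o - N{\left(66,u{\left(-9 \right)} \right)} = -57900342 - \left(2 + 66^{2} - 38 \left(15 - -45\right) - 1254 + 2 \cdot 66 \left(15 - -45\right)\right) = -57900342 - \left(2 + 4356 - 38 \left(15 + 45\right) - 1254 + 2 \cdot 66 \left(15 + 45\right)\right) = -57900342 - \left(2 + 4356 - 2280 - 1254 + 2 \cdot 66 \cdot 60\right) = -57900342 - \left(2 + 4356 - 2280 - 1254 + 7920\right) = -57900342 - 8744 = -57909086$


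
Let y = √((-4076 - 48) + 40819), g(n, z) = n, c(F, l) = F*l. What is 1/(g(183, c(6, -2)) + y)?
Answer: -183/3206 + √36695/3206 ≈ 0.0026698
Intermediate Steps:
y = √36695 (y = √(-4124 + 40819) = √36695 ≈ 191.56)
1/(g(183, c(6, -2)) + y) = 1/(183 + √36695)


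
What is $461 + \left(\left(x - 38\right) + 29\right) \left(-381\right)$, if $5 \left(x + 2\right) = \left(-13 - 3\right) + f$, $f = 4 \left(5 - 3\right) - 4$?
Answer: $\frac{27832}{5} \approx 5566.4$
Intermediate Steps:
$f = 4$ ($f = 4 \cdot 2 - 4 = 8 - 4 = 4$)
$x = - \frac{22}{5}$ ($x = -2 + \frac{\left(-13 - 3\right) + 4}{5} = -2 + \frac{-16 + 4}{5} = -2 + \frac{1}{5} \left(-12\right) = -2 - \frac{12}{5} = - \frac{22}{5} \approx -4.4$)
$461 + \left(\left(x - 38\right) + 29\right) \left(-381\right) = 461 + \left(\left(- \frac{22}{5} - 38\right) + 29\right) \left(-381\right) = 461 + \left(- \frac{212}{5} + 29\right) \left(-381\right) = 461 - - \frac{25527}{5} = 461 + \frac{25527}{5} = \frac{27832}{5}$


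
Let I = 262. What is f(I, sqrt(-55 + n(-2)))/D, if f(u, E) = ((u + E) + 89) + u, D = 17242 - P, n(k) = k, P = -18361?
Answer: 613/35603 + I*sqrt(57)/35603 ≈ 0.017218 + 0.00021206*I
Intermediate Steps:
D = 35603 (D = 17242 - 1*(-18361) = 17242 + 18361 = 35603)
f(u, E) = 89 + E + 2*u (f(u, E) = ((E + u) + 89) + u = (89 + E + u) + u = 89 + E + 2*u)
f(I, sqrt(-55 + n(-2)))/D = (89 + sqrt(-55 - 2) + 2*262)/35603 = (89 + sqrt(-57) + 524)*(1/35603) = (89 + I*sqrt(57) + 524)*(1/35603) = (613 + I*sqrt(57))*(1/35603) = 613/35603 + I*sqrt(57)/35603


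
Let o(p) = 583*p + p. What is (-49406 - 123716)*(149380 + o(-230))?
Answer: -2607217320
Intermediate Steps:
o(p) = 584*p
(-49406 - 123716)*(149380 + o(-230)) = (-49406 - 123716)*(149380 + 584*(-230)) = -173122*(149380 - 134320) = -173122*15060 = -2607217320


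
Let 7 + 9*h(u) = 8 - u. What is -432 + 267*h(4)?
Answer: -521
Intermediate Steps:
h(u) = ⅑ - u/9 (h(u) = -7/9 + (8 - u)/9 = -7/9 + (8/9 - u/9) = ⅑ - u/9)
-432 + 267*h(4) = -432 + 267*(⅑ - ⅑*4) = -432 + 267*(⅑ - 4/9) = -432 + 267*(-⅓) = -432 - 89 = -521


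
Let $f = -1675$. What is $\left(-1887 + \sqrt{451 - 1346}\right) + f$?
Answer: $-3562 + i \sqrt{895} \approx -3562.0 + 29.917 i$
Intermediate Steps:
$\left(-1887 + \sqrt{451 - 1346}\right) + f = \left(-1887 + \sqrt{451 - 1346}\right) - 1675 = \left(-1887 + \sqrt{-895}\right) - 1675 = \left(-1887 + i \sqrt{895}\right) - 1675 = -3562 + i \sqrt{895}$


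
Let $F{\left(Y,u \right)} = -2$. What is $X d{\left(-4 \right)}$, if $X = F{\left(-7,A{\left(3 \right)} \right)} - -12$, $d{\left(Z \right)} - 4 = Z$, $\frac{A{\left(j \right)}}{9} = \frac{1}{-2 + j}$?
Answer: $0$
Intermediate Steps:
$A{\left(j \right)} = \frac{9}{-2 + j}$
$d{\left(Z \right)} = 4 + Z$
$X = 10$ ($X = -2 - -12 = -2 + 12 = 10$)
$X d{\left(-4 \right)} = 10 \left(4 - 4\right) = 10 \cdot 0 = 0$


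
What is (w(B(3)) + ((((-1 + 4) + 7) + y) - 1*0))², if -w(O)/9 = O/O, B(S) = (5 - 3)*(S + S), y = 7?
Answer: 64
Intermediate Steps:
B(S) = 4*S (B(S) = 2*(2*S) = 4*S)
w(O) = -9 (w(O) = -9*O/O = -9*1 = -9)
(w(B(3)) + ((((-1 + 4) + 7) + y) - 1*0))² = (-9 + ((((-1 + 4) + 7) + 7) - 1*0))² = (-9 + (((3 + 7) + 7) + 0))² = (-9 + ((10 + 7) + 0))² = (-9 + (17 + 0))² = (-9 + 17)² = 8² = 64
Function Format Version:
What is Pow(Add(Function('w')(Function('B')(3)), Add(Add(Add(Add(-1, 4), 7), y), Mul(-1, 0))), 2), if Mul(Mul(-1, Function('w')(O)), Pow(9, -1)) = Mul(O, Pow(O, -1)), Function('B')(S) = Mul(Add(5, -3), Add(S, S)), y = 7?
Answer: 64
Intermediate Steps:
Function('B')(S) = Mul(4, S) (Function('B')(S) = Mul(2, Mul(2, S)) = Mul(4, S))
Function('w')(O) = -9 (Function('w')(O) = Mul(-9, Mul(O, Pow(O, -1))) = Mul(-9, 1) = -9)
Pow(Add(Function('w')(Function('B')(3)), Add(Add(Add(Add(-1, 4), 7), y), Mul(-1, 0))), 2) = Pow(Add(-9, Add(Add(Add(Add(-1, 4), 7), 7), Mul(-1, 0))), 2) = Pow(Add(-9, Add(Add(Add(3, 7), 7), 0)), 2) = Pow(Add(-9, Add(Add(10, 7), 0)), 2) = Pow(Add(-9, Add(17, 0)), 2) = Pow(Add(-9, 17), 2) = Pow(8, 2) = 64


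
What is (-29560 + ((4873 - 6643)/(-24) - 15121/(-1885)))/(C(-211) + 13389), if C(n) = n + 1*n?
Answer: -222265841/97771180 ≈ -2.2733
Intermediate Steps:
C(n) = 2*n (C(n) = n + n = 2*n)
(-29560 + ((4873 - 6643)/(-24) - 15121/(-1885)))/(C(-211) + 13389) = (-29560 + ((4873 - 6643)/(-24) - 15121/(-1885)))/(2*(-211) + 13389) = (-29560 + (-1770*(-1/24) - 15121*(-1/1885)))/(-422 + 13389) = (-29560 + (295/4 + 15121/1885))/12967 = (-29560 + 616559/7540)*(1/12967) = -222265841/7540*1/12967 = -222265841/97771180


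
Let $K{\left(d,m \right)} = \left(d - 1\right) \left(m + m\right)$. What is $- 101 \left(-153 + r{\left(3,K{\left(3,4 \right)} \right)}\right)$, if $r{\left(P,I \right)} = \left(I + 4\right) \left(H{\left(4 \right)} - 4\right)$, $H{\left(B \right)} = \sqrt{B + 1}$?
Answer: $23533 - 2020 \sqrt{5} \approx 19016.0$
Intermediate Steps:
$H{\left(B \right)} = \sqrt{1 + B}$
$K{\left(d,m \right)} = 2 m \left(-1 + d\right)$ ($K{\left(d,m \right)} = \left(-1 + d\right) 2 m = 2 m \left(-1 + d\right)$)
$r{\left(P,I \right)} = \left(-4 + \sqrt{5}\right) \left(4 + I\right)$ ($r{\left(P,I \right)} = \left(I + 4\right) \left(\sqrt{1 + 4} - 4\right) = \left(4 + I\right) \left(\sqrt{5} - 4\right) = \left(4 + I\right) \left(-4 + \sqrt{5}\right) = \left(-4 + \sqrt{5}\right) \left(4 + I\right)$)
$- 101 \left(-153 + r{\left(3,K{\left(3,4 \right)} \right)}\right) = - 101 \left(-153 + \left(-16 - 4 \cdot 2 \cdot 4 \left(-1 + 3\right) + 4 \sqrt{5} + 2 \cdot 4 \left(-1 + 3\right) \sqrt{5}\right)\right) = - 101 \left(-153 + \left(-16 - 4 \cdot 2 \cdot 4 \cdot 2 + 4 \sqrt{5} + 2 \cdot 4 \cdot 2 \sqrt{5}\right)\right) = - 101 \left(-153 + \left(-16 - 64 + 4 \sqrt{5} + 16 \sqrt{5}\right)\right) = - 101 \left(-153 - \left(80 - 20 \sqrt{5}\right)\right) = - 101 \left(-233 + 20 \sqrt{5}\right) = 23533 - 2020 \sqrt{5}$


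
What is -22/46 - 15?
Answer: -356/23 ≈ -15.478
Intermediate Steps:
-22/46 - 15 = (1/46)*(-22) - 15 = -11/23 - 15 = -356/23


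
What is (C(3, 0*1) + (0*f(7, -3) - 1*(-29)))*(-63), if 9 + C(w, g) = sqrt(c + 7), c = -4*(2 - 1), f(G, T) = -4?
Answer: -1260 - 63*sqrt(3) ≈ -1369.1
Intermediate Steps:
c = -4 (c = -4*1 = -4)
C(w, g) = -9 + sqrt(3) (C(w, g) = -9 + sqrt(-4 + 7) = -9 + sqrt(3))
(C(3, 0*1) + (0*f(7, -3) - 1*(-29)))*(-63) = ((-9 + sqrt(3)) + (0*(-4) - 1*(-29)))*(-63) = ((-9 + sqrt(3)) + (0 + 29))*(-63) = ((-9 + sqrt(3)) + 29)*(-63) = (20 + sqrt(3))*(-63) = -1260 - 63*sqrt(3)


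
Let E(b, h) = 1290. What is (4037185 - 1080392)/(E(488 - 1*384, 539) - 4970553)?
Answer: -2956793/4969263 ≈ -0.59502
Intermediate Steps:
(4037185 - 1080392)/(E(488 - 1*384, 539) - 4970553) = (4037185 - 1080392)/(1290 - 4970553) = 2956793/(-4969263) = 2956793*(-1/4969263) = -2956793/4969263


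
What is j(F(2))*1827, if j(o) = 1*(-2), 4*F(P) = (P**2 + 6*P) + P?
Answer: -3654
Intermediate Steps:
F(P) = P**2/4 + 7*P/4 (F(P) = ((P**2 + 6*P) + P)/4 = (P**2 + 7*P)/4 = P**2/4 + 7*P/4)
j(o) = -2
j(F(2))*1827 = -2*1827 = -3654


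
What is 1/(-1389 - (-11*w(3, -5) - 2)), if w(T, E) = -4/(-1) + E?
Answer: -1/1398 ≈ -0.00071531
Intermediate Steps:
w(T, E) = 4 + E (w(T, E) = -4*(-1) + E = 4 + E)
1/(-1389 - (-11*w(3, -5) - 2)) = 1/(-1389 - (-11*(4 - 5) - 2)) = 1/(-1389 - (-11*(-1) - 2)) = 1/(-1389 - (11 - 2)) = 1/(-1389 - 1*9) = 1/(-1389 - 9) = 1/(-1398) = -1/1398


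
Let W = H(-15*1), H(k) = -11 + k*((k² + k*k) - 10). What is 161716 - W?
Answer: 168327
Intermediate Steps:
H(k) = -11 + k*(-10 + 2*k²) (H(k) = -11 + k*((k² + k²) - 10) = -11 + k*(2*k² - 10) = -11 + k*(-10 + 2*k²))
W = -6611 (W = -11 - (-150) + 2*(-15*1)³ = -11 - 10*(-15) + 2*(-15)³ = -11 + 150 + 2*(-3375) = -11 + 150 - 6750 = -6611)
161716 - W = 161716 - 1*(-6611) = 161716 + 6611 = 168327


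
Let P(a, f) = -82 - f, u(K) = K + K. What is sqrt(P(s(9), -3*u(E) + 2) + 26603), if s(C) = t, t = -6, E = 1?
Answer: 5*sqrt(1061) ≈ 162.86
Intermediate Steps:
u(K) = 2*K
s(C) = -6
sqrt(P(s(9), -3*u(E) + 2) + 26603) = sqrt((-82 - (-6 + 2)) + 26603) = sqrt((-82 - 1*(-4)) + 26603) = sqrt((-82 + 4) + 26603) = sqrt(-78 + 26603) = sqrt(26525) = 5*sqrt(1061)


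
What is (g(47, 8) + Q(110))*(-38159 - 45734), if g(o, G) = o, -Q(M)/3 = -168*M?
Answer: -4654970891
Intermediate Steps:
Q(M) = 504*M (Q(M) = -(-504)*M = 504*M)
(g(47, 8) + Q(110))*(-38159 - 45734) = (47 + 504*110)*(-38159 - 45734) = (47 + 55440)*(-83893) = 55487*(-83893) = -4654970891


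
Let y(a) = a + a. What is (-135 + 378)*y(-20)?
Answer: -9720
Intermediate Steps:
y(a) = 2*a
(-135 + 378)*y(-20) = (-135 + 378)*(2*(-20)) = 243*(-40) = -9720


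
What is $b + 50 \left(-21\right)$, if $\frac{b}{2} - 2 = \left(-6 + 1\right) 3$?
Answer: $-1076$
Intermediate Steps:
$b = -26$ ($b = 4 + 2 \left(-6 + 1\right) 3 = 4 + 2 \left(\left(-5\right) 3\right) = 4 + 2 \left(-15\right) = 4 - 30 = -26$)
$b + 50 \left(-21\right) = -26 + 50 \left(-21\right) = -26 - 1050 = -1076$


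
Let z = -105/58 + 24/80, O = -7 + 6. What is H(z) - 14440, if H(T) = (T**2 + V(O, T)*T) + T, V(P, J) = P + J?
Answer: -303505078/21025 ≈ -14435.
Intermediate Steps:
O = -1
V(P, J) = J + P
z = -219/145 (z = -105*1/58 + 24*(1/80) = -105/58 + 3/10 = -219/145 ≈ -1.5103)
H(T) = T + T**2 + T*(-1 + T) (H(T) = (T**2 + (T - 1)*T) + T = (T**2 + (-1 + T)*T) + T = (T**2 + T*(-1 + T)) + T = T + T**2 + T*(-1 + T))
H(z) - 14440 = 2*(-219/145)**2 - 14440 = 2*(47961/21025) - 14440 = 95922/21025 - 14440 = -303505078/21025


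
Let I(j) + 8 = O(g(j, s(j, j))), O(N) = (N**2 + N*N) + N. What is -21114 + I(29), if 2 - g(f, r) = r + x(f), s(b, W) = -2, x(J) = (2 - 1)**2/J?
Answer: -17733817/841 ≈ -21087.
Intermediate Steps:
x(J) = 1/J (x(J) = 1**2/J = 1/J)
g(f, r) = 2 - r - 1/f (g(f, r) = 2 - (r + 1/f) = 2 + (-r - 1/f) = 2 - r - 1/f)
O(N) = N + 2*N**2 (O(N) = (N**2 + N**2) + N = 2*N**2 + N = N + 2*N**2)
I(j) = -8 + (4 - 1/j)*(9 - 2/j) (I(j) = -8 + (2 - 1*(-2) - 1/j)*(1 + 2*(2 - 1*(-2) - 1/j)) = -8 + (2 + 2 - 1/j)*(1 + 2*(2 + 2 - 1/j)) = -8 + (4 - 1/j)*(1 + 2*(4 - 1/j)) = -8 + (4 - 1/j)*(1 + (8 - 2/j)) = -8 + (4 - 1/j)*(9 - 2/j))
-21114 + I(29) = -21114 + (28 - 17/29 + 2/29**2) = -21114 + (28 - 17*1/29 + 2*(1/841)) = -21114 + (28 - 17/29 + 2/841) = -21114 + 23057/841 = -17733817/841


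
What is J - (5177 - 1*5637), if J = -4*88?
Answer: 108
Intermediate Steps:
J = -352
J - (5177 - 1*5637) = -352 - (5177 - 1*5637) = -352 - (5177 - 5637) = -352 - 1*(-460) = -352 + 460 = 108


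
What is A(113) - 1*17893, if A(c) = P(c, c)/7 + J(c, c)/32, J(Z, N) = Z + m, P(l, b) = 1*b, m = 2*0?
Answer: -4003625/224 ≈ -17873.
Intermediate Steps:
m = 0
P(l, b) = b
J(Z, N) = Z (J(Z, N) = Z + 0 = Z)
A(c) = 39*c/224 (A(c) = c/7 + c/32 = 39*c/224)
A(113) - 1*17893 = (39/224)*113 - 1*17893 = 4407/224 - 17893 = -4003625/224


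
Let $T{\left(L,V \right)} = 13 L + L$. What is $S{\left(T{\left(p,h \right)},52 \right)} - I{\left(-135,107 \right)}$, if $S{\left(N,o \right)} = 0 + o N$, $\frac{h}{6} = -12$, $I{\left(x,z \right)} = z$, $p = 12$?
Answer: $8629$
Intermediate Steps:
$h = -72$ ($h = 6 \left(-12\right) = -72$)
$T{\left(L,V \right)} = 14 L$
$S{\left(N,o \right)} = N o$ ($S{\left(N,o \right)} = 0 + N o = N o$)
$S{\left(T{\left(p,h \right)},52 \right)} - I{\left(-135,107 \right)} = 14 \cdot 12 \cdot 52 - 107 = 168 \cdot 52 - 107 = 8736 - 107 = 8629$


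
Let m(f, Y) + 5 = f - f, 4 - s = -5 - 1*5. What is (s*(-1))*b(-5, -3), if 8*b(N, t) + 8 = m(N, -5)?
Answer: 91/4 ≈ 22.750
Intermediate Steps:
s = 14 (s = 4 - (-5 - 1*5) = 4 - (-5 - 5) = 4 - 1*(-10) = 4 + 10 = 14)
m(f, Y) = -5 (m(f, Y) = -5 + (f - f) = -5 + 0 = -5)
b(N, t) = -13/8 (b(N, t) = -1 + (1/8)*(-5) = -1 - 5/8 = -13/8)
(s*(-1))*b(-5, -3) = (14*(-1))*(-13/8) = -14*(-13/8) = 91/4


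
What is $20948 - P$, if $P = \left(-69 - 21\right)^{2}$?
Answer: $12848$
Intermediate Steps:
$P = 8100$ ($P = \left(-69 - 21\right)^{2} = \left(-90\right)^{2} = 8100$)
$20948 - P = 20948 - 8100 = 12848$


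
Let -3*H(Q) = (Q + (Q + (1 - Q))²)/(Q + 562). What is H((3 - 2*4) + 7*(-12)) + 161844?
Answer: 20877884/129 ≈ 1.6184e+5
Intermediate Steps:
H(Q) = -(1 + Q)/(3*(562 + Q)) (H(Q) = -(Q + (Q + (1 - Q))²)/(3*(Q + 562)) = -(Q + 1²)/(3*(562 + Q)) = -(Q + 1)/(3*(562 + Q)) = -(1 + Q)/(3*(562 + Q)))
H((3 - 2*4) + 7*(-12)) + 161844 = (-1 - ((3 - 2*4) + 7*(-12)))/(3*(562 + ((3 - 2*4) + 7*(-12)))) + 161844 = (-1 - ((3 - 8) - 84))/(3*(562 + ((3 - 8) - 84))) + 161844 = (-1 - (-5 - 84))/(3*(562 + (-5 - 84))) + 161844 = (-1 - 1*(-89))/(3*(562 - 89)) + 161844 = (⅓)*(-1 + 89)/473 + 161844 = (⅓)*(1/473)*88 + 161844 = 8/129 + 161844 = 20877884/129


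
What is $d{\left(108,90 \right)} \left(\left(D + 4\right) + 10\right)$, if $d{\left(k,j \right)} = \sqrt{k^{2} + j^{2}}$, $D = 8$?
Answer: $396 \sqrt{61} \approx 3092.9$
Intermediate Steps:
$d{\left(k,j \right)} = \sqrt{j^{2} + k^{2}}$
$d{\left(108,90 \right)} \left(\left(D + 4\right) + 10\right) = \sqrt{90^{2} + 108^{2}} \left(\left(8 + 4\right) + 10\right) = \sqrt{8100 + 11664} \left(12 + 10\right) = \sqrt{19764} \cdot 22 = 18 \sqrt{61} \cdot 22 = 396 \sqrt{61}$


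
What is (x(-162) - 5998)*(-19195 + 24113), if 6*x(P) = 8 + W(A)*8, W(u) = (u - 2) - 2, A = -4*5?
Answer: -88946948/3 ≈ -2.9649e+7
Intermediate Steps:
A = -20
W(u) = -4 + u (W(u) = (-2 + u) - 2 = -4 + u)
x(P) = -92/3 (x(P) = (8 + (-4 - 20)*8)/6 = (8 - 24*8)/6 = (8 - 192)/6 = (⅙)*(-184) = -92/3)
(x(-162) - 5998)*(-19195 + 24113) = (-92/3 - 5998)*(-19195 + 24113) = -18086/3*4918 = -88946948/3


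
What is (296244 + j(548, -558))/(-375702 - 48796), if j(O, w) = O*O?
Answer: -298274/212249 ≈ -1.4053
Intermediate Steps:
j(O, w) = O²
(296244 + j(548, -558))/(-375702 - 48796) = (296244 + 548²)/(-375702 - 48796) = (296244 + 300304)/(-424498) = 596548*(-1/424498) = -298274/212249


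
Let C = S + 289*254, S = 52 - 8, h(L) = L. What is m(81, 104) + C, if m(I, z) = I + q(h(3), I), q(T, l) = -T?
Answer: 73528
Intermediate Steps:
m(I, z) = -3 + I (m(I, z) = I - 1*3 = I - 3 = -3 + I)
S = 44
C = 73450 (C = 44 + 289*254 = 44 + 73406 = 73450)
m(81, 104) + C = (-3 + 81) + 73450 = 78 + 73450 = 73528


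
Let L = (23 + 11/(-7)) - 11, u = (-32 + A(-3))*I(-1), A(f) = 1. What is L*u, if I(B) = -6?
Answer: 13578/7 ≈ 1939.7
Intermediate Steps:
u = 186 (u = (-32 + 1)*(-6) = -31*(-6) = 186)
L = 73/7 (L = (23 + 11*(-1/7)) - 11 = (23 - 11/7) - 11 = 150/7 - 11 = 73/7 ≈ 10.429)
L*u = (73/7)*186 = 13578/7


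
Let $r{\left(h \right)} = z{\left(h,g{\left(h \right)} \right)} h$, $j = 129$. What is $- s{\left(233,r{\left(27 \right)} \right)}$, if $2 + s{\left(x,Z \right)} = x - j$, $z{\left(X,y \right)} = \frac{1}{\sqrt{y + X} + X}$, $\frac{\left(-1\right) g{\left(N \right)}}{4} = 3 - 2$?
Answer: $-102$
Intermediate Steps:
$g{\left(N \right)} = -4$ ($g{\left(N \right)} = - 4 \left(3 - 2\right) = \left(-4\right) 1 = -4$)
$z{\left(X,y \right)} = \frac{1}{X + \sqrt{X + y}}$ ($z{\left(X,y \right)} = \frac{1}{\sqrt{X + y} + X} = \frac{1}{X + \sqrt{X + y}}$)
$r{\left(h \right)} = \frac{h}{h + \sqrt{-4 + h}}$ ($r{\left(h \right)} = \frac{h}{h + \sqrt{h - 4}} = \frac{h}{h + \sqrt{-4 + h}}$)
$s{\left(x,Z \right)} = -131 + x$ ($s{\left(x,Z \right)} = -2 + \left(x - 129\right) = -2 + \left(-129 + x\right) = -131 + x$)
$- s{\left(233,r{\left(27 \right)} \right)} = - (-131 + 233) = \left(-1\right) 102 = -102$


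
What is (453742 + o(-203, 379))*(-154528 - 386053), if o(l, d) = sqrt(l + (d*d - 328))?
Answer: -245284304102 - 540581*sqrt(143110) ≈ -2.4549e+11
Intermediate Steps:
o(l, d) = sqrt(-328 + l + d**2) (o(l, d) = sqrt(l + (d**2 - 328)) = sqrt(l + (-328 + d**2)) = sqrt(-328 + l + d**2))
(453742 + o(-203, 379))*(-154528 - 386053) = (453742 + sqrt(-328 - 203 + 379**2))*(-154528 - 386053) = (453742 + sqrt(-328 - 203 + 143641))*(-540581) = (453742 + sqrt(143110))*(-540581) = -245284304102 - 540581*sqrt(143110)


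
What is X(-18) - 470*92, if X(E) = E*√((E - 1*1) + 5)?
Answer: -43240 - 18*I*√14 ≈ -43240.0 - 67.35*I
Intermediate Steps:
X(E) = E*√(4 + E) (X(E) = E*√((E - 1) + 5) = E*√((-1 + E) + 5) = E*√(4 + E))
X(-18) - 470*92 = -18*√(4 - 18) - 470*92 = -18*I*√14 - 43240 = -43240 - 18*I*√14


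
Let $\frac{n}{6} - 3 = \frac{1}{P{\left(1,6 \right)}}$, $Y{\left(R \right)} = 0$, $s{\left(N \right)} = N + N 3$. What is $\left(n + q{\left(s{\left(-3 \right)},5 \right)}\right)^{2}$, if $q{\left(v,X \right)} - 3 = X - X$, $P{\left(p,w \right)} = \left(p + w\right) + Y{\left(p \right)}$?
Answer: $\frac{23409}{49} \approx 477.73$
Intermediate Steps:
$s{\left(N \right)} = 4 N$ ($s{\left(N \right)} = N + 3 N = 4 N$)
$P{\left(p,w \right)} = p + w$ ($P{\left(p,w \right)} = \left(p + w\right) + 0 = p + w$)
$q{\left(v,X \right)} = 3$ ($q{\left(v,X \right)} = 3 + \left(X - X\right) = 3 + 0 = 3$)
$n = \frac{132}{7}$ ($n = 18 + \frac{6}{1 + 6} = 18 + \frac{6}{7} = \frac{132}{7} \approx 18.857$)
$\left(n + q{\left(s{\left(-3 \right)},5 \right)}\right)^{2} = \left(\frac{132}{7} + 3\right)^{2} = \left(\frac{153}{7}\right)^{2} = \frac{23409}{49}$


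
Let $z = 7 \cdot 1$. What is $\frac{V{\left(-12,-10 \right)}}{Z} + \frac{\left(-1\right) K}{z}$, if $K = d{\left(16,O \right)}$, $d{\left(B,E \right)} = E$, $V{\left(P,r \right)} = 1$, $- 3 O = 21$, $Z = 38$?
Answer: $\frac{39}{38} \approx 1.0263$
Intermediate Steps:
$O = -7$ ($O = \left(- \frac{1}{3}\right) 21 = -7$)
$K = -7$
$z = 7$
$\frac{V{\left(-12,-10 \right)}}{Z} + \frac{\left(-1\right) K}{z} = 1 \cdot \frac{1}{38} + \frac{\left(-1\right) \left(-7\right)}{7} = 1 \cdot \frac{1}{38} + 7 \cdot \frac{1}{7} = \frac{1}{38} + 1 = \frac{39}{38}$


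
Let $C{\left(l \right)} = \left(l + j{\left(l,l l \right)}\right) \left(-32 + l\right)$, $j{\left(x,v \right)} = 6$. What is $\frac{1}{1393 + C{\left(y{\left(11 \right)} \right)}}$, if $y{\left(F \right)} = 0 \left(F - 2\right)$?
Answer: $\frac{1}{1201} \approx 0.00083264$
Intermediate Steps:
$y{\left(F \right)} = 0$ ($y{\left(F \right)} = 0 \left(-2 + F\right) = 0$)
$C{\left(l \right)} = \left(-32 + l\right) \left(6 + l\right)$ ($C{\left(l \right)} = \left(l + 6\right) \left(-32 + l\right) = \left(6 + l\right) \left(-32 + l\right) = \left(-32 + l\right) \left(6 + l\right)$)
$\frac{1}{1393 + C{\left(y{\left(11 \right)} \right)}} = \frac{1}{1393 - \left(192 - 0^{2}\right)} = \frac{1}{1393 + \left(-192 + 0 + 0\right)} = \frac{1}{1393 - 192} = \frac{1}{1201}$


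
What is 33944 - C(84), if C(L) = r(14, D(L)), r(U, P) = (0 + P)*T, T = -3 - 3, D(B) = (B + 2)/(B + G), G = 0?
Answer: 237651/7 ≈ 33950.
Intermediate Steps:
D(B) = (2 + B)/B (D(B) = (B + 2)/(B + 0) = (2 + B)/B)
T = -6
r(U, P) = -6*P (r(U, P) = (0 + P)*(-6) = P*(-6) = -6*P)
C(L) = -6*(2 + L)/L
33944 - C(84) = 33944 - (-6 - 12/84) = 33944 - (-6 - 12*1/84) = 33944 - (-6 - 1/7) = 33944 - 1*(-43/7) = 33944 + 43/7 = 237651/7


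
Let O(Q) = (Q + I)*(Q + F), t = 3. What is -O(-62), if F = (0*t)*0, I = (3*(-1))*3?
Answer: -4402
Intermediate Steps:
I = -9 (I = -3*3 = -9)
F = 0 (F = (0*3)*0 = 0*0 = 0)
O(Q) = Q*(-9 + Q) (O(Q) = (Q - 9)*(Q + 0) = (-9 + Q)*Q = Q*(-9 + Q))
-O(-62) = -(-62)*(-9 - 62) = -(-62)*(-71) = -1*4402 = -4402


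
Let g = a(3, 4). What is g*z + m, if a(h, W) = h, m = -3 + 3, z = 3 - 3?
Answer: 0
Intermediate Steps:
z = 0
m = 0
g = 3
g*z + m = 3*0 + 0 = 0 + 0 = 0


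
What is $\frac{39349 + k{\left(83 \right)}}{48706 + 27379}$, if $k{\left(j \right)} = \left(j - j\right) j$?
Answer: $\frac{39349}{76085} \approx 0.51717$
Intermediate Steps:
$k{\left(j \right)} = 0$ ($k{\left(j \right)} = 0 j = 0$)
$\frac{39349 + k{\left(83 \right)}}{48706 + 27379} = \frac{39349 + 0}{48706 + 27379} = \frac{39349}{76085}$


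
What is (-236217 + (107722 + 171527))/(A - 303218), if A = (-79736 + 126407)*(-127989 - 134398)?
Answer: -43032/12246166895 ≈ -3.5139e-6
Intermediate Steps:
A = -12245863677 (A = 46671*(-262387) = -12245863677)
(-236217 + (107722 + 171527))/(A - 303218) = (-236217 + (107722 + 171527))/(-12245863677 - 303218) = (-236217 + 279249)/(-12246166895) = 43032*(-1/12246166895) = -43032/12246166895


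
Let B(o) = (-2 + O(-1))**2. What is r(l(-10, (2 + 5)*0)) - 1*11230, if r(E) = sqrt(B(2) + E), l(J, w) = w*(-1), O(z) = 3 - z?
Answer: -11228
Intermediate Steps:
B(o) = 4 (B(o) = (-2 + (3 - 1*(-1)))**2 = (-2 + (3 + 1))**2 = (-2 + 4)**2 = 2**2 = 4)
l(J, w) = -w
r(E) = sqrt(4 + E)
r(l(-10, (2 + 5)*0)) - 1*11230 = sqrt(4 - (2 + 5)*0) - 1*11230 = sqrt(4 - 7*0) - 11230 = sqrt(4 - 1*0) - 11230 = sqrt(4 + 0) - 11230 = sqrt(4) - 11230 = 2 - 11230 = -11228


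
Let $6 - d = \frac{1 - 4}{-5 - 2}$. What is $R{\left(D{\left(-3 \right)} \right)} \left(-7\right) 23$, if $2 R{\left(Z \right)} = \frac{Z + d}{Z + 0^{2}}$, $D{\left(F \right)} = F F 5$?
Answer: $- \frac{1357}{15} \approx -90.467$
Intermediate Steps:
$D{\left(F \right)} = 5 F^{2}$ ($D{\left(F \right)} = F^{2} \cdot 5 = 5 F^{2}$)
$d = \frac{39}{7}$ ($d = 6 - \frac{1 - 4}{-5 - 2} = 6 - - \frac{3}{-7} = 6 - \left(-3\right) \left(- \frac{1}{7}\right) = 6 - \frac{3}{7} = \frac{39}{7} \approx 5.5714$)
$R{\left(Z \right)} = \frac{\frac{39}{7} + Z}{2 Z}$ ($R{\left(Z \right)} = \frac{\left(Z + \frac{39}{7}\right) \frac{1}{Z + 0^{2}}}{2} = \frac{\left(\frac{39}{7} + Z\right) \frac{1}{Z + 0}}{2} = \frac{\left(\frac{39}{7} + Z\right) \frac{1}{Z}}{2} = \frac{\frac{1}{Z} \left(\frac{39}{7} + Z\right)}{2} = \frac{\frac{39}{7} + Z}{2 Z}$)
$R{\left(D{\left(-3 \right)} \right)} \left(-7\right) 23 = \frac{39 + 7 \cdot 5 \left(-3\right)^{2}}{14 \cdot 5 \left(-3\right)^{2}} \left(-7\right) 23 = \frac{39 + 7 \cdot 5 \cdot 9}{14 \cdot 5 \cdot 9} \left(-7\right) 23 = \frac{39 + 7 \cdot 45}{14 \cdot 45} \left(-7\right) 23 = \frac{1}{14} \cdot \frac{1}{45} \left(39 + 315\right) \left(-7\right) 23 = \frac{1}{14} \cdot \frac{1}{45} \cdot 354 \left(-7\right) 23 = \frac{59}{105} \left(-7\right) 23 = \left(- \frac{59}{15}\right) 23 = - \frac{1357}{15}$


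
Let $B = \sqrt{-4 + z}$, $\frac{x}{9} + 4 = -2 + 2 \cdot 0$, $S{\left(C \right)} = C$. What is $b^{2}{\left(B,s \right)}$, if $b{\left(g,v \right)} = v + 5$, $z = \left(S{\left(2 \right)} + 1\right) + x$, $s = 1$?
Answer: $36$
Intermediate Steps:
$x = -54$ ($x = -36 + 9 \left(-2 + 2 \cdot 0\right) = -36 + 9 \left(-2 + 0\right) = -36 + 9 \left(-2\right) = -36 - 18 = -54$)
$z = -51$ ($z = \left(2 + 1\right) - 54 = 3 - 54 = -51$)
$B = i \sqrt{55}$ ($B = \sqrt{-4 - 51} = \sqrt{-55} = i \sqrt{55} \approx 7.4162 i$)
$b{\left(g,v \right)} = 5 + v$
$b^{2}{\left(B,s \right)} = \left(5 + 1\right)^{2} = 6^{2} = 36$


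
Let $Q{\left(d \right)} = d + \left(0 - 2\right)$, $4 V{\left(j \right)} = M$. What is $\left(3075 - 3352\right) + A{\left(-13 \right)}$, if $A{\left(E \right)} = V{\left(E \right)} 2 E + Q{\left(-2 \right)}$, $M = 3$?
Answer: $- \frac{601}{2} \approx -300.5$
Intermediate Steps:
$V{\left(j \right)} = \frac{3}{4}$ ($V{\left(j \right)} = \frac{1}{4} \cdot 3 = \frac{3}{4}$)
$Q{\left(d \right)} = -2 + d$ ($Q{\left(d \right)} = d + \left(0 - 2\right) = d - 2 = -2 + d$)
$A{\left(E \right)} = -4 + \frac{3 E}{2}$ ($A{\left(E \right)} = \frac{3}{4} \cdot 2 E - 4 = \frac{3 E}{2} - 4 = -4 + \frac{3 E}{2}$)
$\left(3075 - 3352\right) + A{\left(-13 \right)} = \left(3075 - 3352\right) + \left(-4 + \frac{3}{2} \left(-13\right)\right) = -277 - \frac{47}{2} = - \frac{601}{2}$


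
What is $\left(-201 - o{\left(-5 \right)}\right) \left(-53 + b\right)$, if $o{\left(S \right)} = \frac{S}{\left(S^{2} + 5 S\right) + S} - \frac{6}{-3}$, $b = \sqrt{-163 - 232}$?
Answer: $10812 - 204 i \sqrt{395} \approx 10812.0 - 4054.4 i$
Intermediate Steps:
$b = i \sqrt{395}$ ($b = \sqrt{-395} = i \sqrt{395} \approx 19.875 i$)
$o{\left(S \right)} = 2 + \frac{S}{S^{2} + 6 S}$ ($o{\left(S \right)} = \frac{S}{S^{2} + 6 S} - -2 = \frac{S}{S^{2} + 6 S} + 2 = 2 + \frac{S}{S^{2} + 6 S}$)
$\left(-201 - o{\left(-5 \right)}\right) \left(-53 + b\right) = \left(-201 - \frac{13 + 2 \left(-5\right)}{6 - 5}\right) \left(-53 + i \sqrt{395}\right) = \left(-201 - \frac{13 - 10}{1}\right) \left(-53 + i \sqrt{395}\right) = \left(-201 - 1 \cdot 3\right) \left(-53 + i \sqrt{395}\right) = \left(-201 - 3\right) \left(-53 + i \sqrt{395}\right) = - 204 \left(-53 + i \sqrt{395}\right) = 10812 - 204 i \sqrt{395}$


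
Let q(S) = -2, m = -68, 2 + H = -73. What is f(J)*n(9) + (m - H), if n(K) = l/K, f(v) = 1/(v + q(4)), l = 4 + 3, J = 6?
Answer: 259/36 ≈ 7.1944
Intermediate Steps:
H = -75 (H = -2 - 73 = -75)
l = 7
f(v) = 1/(-2 + v) (f(v) = 1/(v - 2) = 1/(-2 + v))
n(K) = 7/K
f(J)*n(9) + (m - H) = (7/9)/(-2 + 6) + (-68 - 1*(-75)) = (7*(1/9))/4 + (-68 + 75) = (1/4)*(7/9) + 7 = 7/36 + 7 = 259/36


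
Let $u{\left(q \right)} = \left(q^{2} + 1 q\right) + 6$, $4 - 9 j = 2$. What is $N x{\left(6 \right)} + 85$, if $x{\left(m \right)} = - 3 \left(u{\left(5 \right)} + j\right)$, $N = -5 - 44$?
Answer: $\frac{16229}{3} \approx 5409.7$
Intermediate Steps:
$j = \frac{2}{9}$ ($j = \frac{4}{9} - \frac{2}{9} = \frac{2}{9} \approx 0.22222$)
$N = -49$
$u{\left(q \right)} = 6 + q + q^{2}$ ($u{\left(q \right)} = \left(q^{2} + q\right) + 6 = \left(q + q^{2}\right) + 6 = 6 + q + q^{2}$)
$x{\left(m \right)} = - \frac{326}{3}$ ($x{\left(m \right)} = - 3 \left(\left(6 + 5 + 5^{2}\right) + \frac{2}{9}\right) = - 3 \left(\left(6 + 5 + 25\right) + \frac{2}{9}\right) = - 3 \left(36 + \frac{2}{9}\right) = \left(-3\right) \frac{326}{9} = - \frac{326}{3}$)
$N x{\left(6 \right)} + 85 = \left(-49\right) \left(- \frac{326}{3}\right) + 85 = \frac{15974}{3} + 85 = \frac{16229}{3}$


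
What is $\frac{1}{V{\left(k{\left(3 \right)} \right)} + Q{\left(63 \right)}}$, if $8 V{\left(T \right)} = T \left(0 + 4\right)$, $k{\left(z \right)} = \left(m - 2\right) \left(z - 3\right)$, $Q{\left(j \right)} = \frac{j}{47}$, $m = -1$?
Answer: $\frac{47}{63} \approx 0.74603$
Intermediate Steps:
$Q{\left(j \right)} = \frac{j}{47}$ ($Q{\left(j \right)} = j \frac{1}{47} = \frac{j}{47}$)
$k{\left(z \right)} = 9 - 3 z$ ($k{\left(z \right)} = \left(-1 - 2\right) \left(z - 3\right) = - 3 \left(-3 + z\right) = 9 - 3 z$)
$V{\left(T \right)} = \frac{T}{2}$ ($V{\left(T \right)} = \frac{T \left(0 + 4\right)}{8} = \frac{T 4}{8} = \frac{4 T}{8} = \frac{T}{2}$)
$\frac{1}{V{\left(k{\left(3 \right)} \right)} + Q{\left(63 \right)}} = \frac{1}{\frac{9 - 9}{2} + \frac{1}{47} \cdot 63} = \frac{1}{\frac{9 - 9}{2} + \frac{63}{47}} = \frac{1}{\frac{1}{2} \cdot 0 + \frac{63}{47}} = \frac{1}{0 + \frac{63}{47}} = \frac{1}{\frac{63}{47}} = \frac{47}{63}$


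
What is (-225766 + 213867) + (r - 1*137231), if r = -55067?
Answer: -204197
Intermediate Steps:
(-225766 + 213867) + (r - 1*137231) = (-225766 + 213867) + (-55067 - 1*137231) = -11899 + (-55067 - 137231) = -11899 - 192298 = -204197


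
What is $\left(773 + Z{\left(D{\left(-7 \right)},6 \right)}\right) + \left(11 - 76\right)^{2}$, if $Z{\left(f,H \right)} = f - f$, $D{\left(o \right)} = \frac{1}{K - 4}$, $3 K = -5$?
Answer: $4998$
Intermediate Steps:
$K = - \frac{5}{3}$ ($K = \frac{1}{3} \left(-5\right) = - \frac{5}{3} \approx -1.6667$)
$D{\left(o \right)} = - \frac{3}{17}$ ($D{\left(o \right)} = \frac{1}{- \frac{5}{3} - 4} = \frac{1}{- \frac{17}{3}} = - \frac{3}{17}$)
$Z{\left(f,H \right)} = 0$
$\left(773 + Z{\left(D{\left(-7 \right)},6 \right)}\right) + \left(11 - 76\right)^{2} = \left(773 + 0\right) + \left(11 - 76\right)^{2} = 773 + \left(-65\right)^{2} = 773 + 4225 = 4998$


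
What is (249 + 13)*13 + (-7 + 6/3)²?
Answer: 3431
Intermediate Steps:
(249 + 13)*13 + (-7 + 6/3)² = 262*13 + (-7 + 6*(⅓))² = 3406 + (-7 + 2)² = 3406 + (-5)² = 3406 + 25 = 3431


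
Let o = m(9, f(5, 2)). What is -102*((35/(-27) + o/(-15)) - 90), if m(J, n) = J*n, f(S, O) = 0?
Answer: 83810/9 ≈ 9312.2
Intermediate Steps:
o = 0 (o = 9*0 = 0)
-102*((35/(-27) + o/(-15)) - 90) = -102*((35/(-27) + 0/(-15)) - 90) = -102*((35*(-1/27) + 0*(-1/15)) - 90) = -102*((-35/27 + 0) - 90) = -102*(-35/27 - 90) = -102*(-2465/27) = 83810/9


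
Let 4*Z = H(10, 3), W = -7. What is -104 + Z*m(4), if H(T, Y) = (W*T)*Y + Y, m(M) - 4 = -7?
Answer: 205/4 ≈ 51.250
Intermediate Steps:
m(M) = -3 (m(M) = 4 - 7 = -3)
H(T, Y) = Y - 7*T*Y (H(T, Y) = (-7*T)*Y + Y = -7*T*Y + Y = Y - 7*T*Y)
Z = -207/4 (Z = (3*(1 - 7*10))/4 = (3*(1 - 70))/4 = (3*(-69))/4 = (1/4)*(-207) = -207/4 ≈ -51.750)
-104 + Z*m(4) = -104 - 207/4*(-3) = -104 + 621/4 = 205/4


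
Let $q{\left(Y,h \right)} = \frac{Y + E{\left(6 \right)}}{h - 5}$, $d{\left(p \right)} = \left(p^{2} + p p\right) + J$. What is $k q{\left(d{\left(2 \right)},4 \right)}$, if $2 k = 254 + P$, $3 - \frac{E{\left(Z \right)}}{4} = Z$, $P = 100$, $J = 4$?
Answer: $0$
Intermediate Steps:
$E{\left(Z \right)} = 12 - 4 Z$
$d{\left(p \right)} = 4 + 2 p^{2}$ ($d{\left(p \right)} = \left(p^{2} + p p\right) + 4 = \left(p^{2} + p^{2}\right) + 4 = 2 p^{2} + 4 = 4 + 2 p^{2}$)
$q{\left(Y,h \right)} = \frac{-12 + Y}{-5 + h}$ ($q{\left(Y,h \right)} = \frac{Y + \left(12 - 24\right)}{h - 5} = \frac{Y + \left(12 - 24\right)}{-5 + h} = \frac{Y - 12}{-5 + h} = \frac{-12 + Y}{-5 + h}$)
$k = 177$ ($k = \frac{254 + 100}{2} = \frac{1}{2} \cdot 354 = 177$)
$k q{\left(d{\left(2 \right)},4 \right)} = 177 \frac{-12 + \left(4 + 2 \cdot 2^{2}\right)}{-5 + 4} = 177 \frac{-12 + \left(4 + 2 \cdot 4\right)}{-1} = 177 \left(- (-12 + \left(4 + 8\right))\right) = 177 \left(- (-12 + 12)\right) = 177 \left(\left(-1\right) 0\right) = 177 \cdot 0 = 0$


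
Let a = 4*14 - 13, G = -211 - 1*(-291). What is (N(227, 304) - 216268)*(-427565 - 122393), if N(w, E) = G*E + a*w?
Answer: 100195198146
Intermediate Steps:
G = 80 (G = -211 + 291 = 80)
a = 43 (a = 56 - 13 = 43)
N(w, E) = 43*w + 80*E (N(w, E) = 80*E + 43*w = 43*w + 80*E)
(N(227, 304) - 216268)*(-427565 - 122393) = ((43*227 + 80*304) - 216268)*(-427565 - 122393) = ((9761 + 24320) - 216268)*(-549958) = (34081 - 216268)*(-549958) = -182187*(-549958) = 100195198146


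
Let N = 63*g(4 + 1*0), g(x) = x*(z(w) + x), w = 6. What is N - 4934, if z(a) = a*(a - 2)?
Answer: 2122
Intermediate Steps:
z(a) = a*(-2 + a)
g(x) = x*(24 + x) (g(x) = x*(6*(-2 + 6) + x) = x*(6*4 + x) = x*(24 + x))
N = 7056 (N = 63*((4 + 1*0)*(24 + (4 + 1*0))) = 63*((4 + 0)*(24 + (4 + 0))) = 63*(4*(24 + 4)) = 63*(4*28) = 63*112 = 7056)
N - 4934 = 7056 - 4934 = 2122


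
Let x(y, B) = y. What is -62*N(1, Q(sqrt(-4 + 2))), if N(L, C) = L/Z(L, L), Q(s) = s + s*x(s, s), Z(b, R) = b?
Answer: -62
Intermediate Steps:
Q(s) = s + s**2 (Q(s) = s + s*s = s + s**2)
N(L, C) = 1 (N(L, C) = L/L = 1)
-62*N(1, Q(sqrt(-4 + 2))) = -62*1 = -62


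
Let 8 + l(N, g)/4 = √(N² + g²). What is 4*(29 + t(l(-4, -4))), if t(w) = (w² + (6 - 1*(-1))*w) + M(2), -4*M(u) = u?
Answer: 5362 - 3648*√2 ≈ 202.95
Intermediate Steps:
M(u) = -u/4
l(N, g) = -32 + 4*√(N² + g²)
t(w) = -½ + w² + 7*w (t(w) = (w² + (6 - 1*(-1))*w) - ¼*2 = (w² + (6 + 1)*w) - ½ = (w² + 7*w) - ½ = -½ + w² + 7*w)
4*(29 + t(l(-4, -4))) = 4*(29 + (-½ + (-32 + 4*√((-4)² + (-4)²))² + 7*(-32 + 4*√((-4)² + (-4)²)))) = 4*(29 + (-½ + (-32 + 4*√(16 + 16))² + 7*(-32 + 4*√(16 + 16)))) = 4*(29 + (-½ + (-32 + 4*√32)² + 7*(-32 + 4*√32))) = 4*(29 + (-½ + (-32 + 4*(4*√2))² + 7*(-32 + 4*(4*√2)))) = 4*(29 + (-½ + (-32 + 16*√2)² + 7*(-32 + 16*√2))) = 4*(29 + (-½ + (-32 + 16*√2)² + (-224 + 112*√2))) = 4*(29 + (-449/2 + (-32 + 16*√2)² + 112*√2)) = 4*(-391/2 + (-32 + 16*√2)² + 112*√2) = -782 + 4*(-32 + 16*√2)² + 448*√2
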